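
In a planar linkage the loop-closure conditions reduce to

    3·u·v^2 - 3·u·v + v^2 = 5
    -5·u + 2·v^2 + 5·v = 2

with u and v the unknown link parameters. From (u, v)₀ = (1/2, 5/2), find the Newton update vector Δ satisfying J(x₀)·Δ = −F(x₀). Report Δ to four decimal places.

(0.5469, -1.1844)

At (1/2, 5/2): F = (6.8750, 20.5000).
Jacobian J = [[3·v^2 - 3·v, 6·u·v - 3·u + 2·v], [-5, 4·v + 5]].
At the point, J = [[11.2500, 11.0000], [-5.0000, 15.0000]] (det J = 223.7500).
Solving J·Δ = −F gives Δ = (0.5469, -1.1844).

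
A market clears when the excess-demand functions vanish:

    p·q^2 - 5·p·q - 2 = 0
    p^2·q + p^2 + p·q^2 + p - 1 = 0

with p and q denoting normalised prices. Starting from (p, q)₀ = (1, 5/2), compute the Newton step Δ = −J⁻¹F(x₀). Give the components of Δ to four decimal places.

At (1, 5/2): F = (-8.2500, 9.7500).
Jacobian J = [[q^2 - 5·q, 2·p·q - 5·p], [2·p·q + 2·p + q^2 + 1, p^2 + 2·p·q]].
At the point, J = [[-6.2500, 0.0000], [14.2500, 6.0000]] (det J = -37.5000).
Solving J·Δ = −F gives Δ = (-1.3200, 1.5100).

(-1.3200, 1.5100)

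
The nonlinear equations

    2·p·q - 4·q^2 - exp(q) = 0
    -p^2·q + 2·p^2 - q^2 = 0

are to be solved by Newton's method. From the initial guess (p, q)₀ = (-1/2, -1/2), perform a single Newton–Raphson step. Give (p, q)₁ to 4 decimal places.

(-0.1699, 0.1002)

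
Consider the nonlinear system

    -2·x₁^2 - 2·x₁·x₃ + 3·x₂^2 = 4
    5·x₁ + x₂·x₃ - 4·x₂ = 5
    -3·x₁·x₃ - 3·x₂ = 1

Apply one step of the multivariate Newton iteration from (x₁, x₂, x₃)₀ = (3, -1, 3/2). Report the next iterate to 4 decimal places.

(0.9340, 0.1146, 0.8837)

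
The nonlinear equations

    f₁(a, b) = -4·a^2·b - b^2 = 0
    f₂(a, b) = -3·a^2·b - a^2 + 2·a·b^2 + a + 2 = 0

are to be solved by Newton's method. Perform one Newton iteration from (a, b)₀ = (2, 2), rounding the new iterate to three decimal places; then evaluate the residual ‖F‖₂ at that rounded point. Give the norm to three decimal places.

At (2, 2): F = (-36.000, -8.000).
Jacobian J = [[-8·a·b, -4·a^2 - 2·b], [-6·a·b - 2·a + 2·b^2 + 1, -3·a^2 + 4·a·b]].
At the point, J = [[-32.000, -20.000], [-19.000, 4.000]] (det J = -508.000).
Solving J·Δ = −F gives Δ = (-0.598, -0.843).
Then the next iterate is (a, b)₁ = (1.402, 1.157).
Re-evaluating at (1.402, 1.157): F = (-10.43546, -1.63264), so ‖F‖₂ = 10.562.

10.562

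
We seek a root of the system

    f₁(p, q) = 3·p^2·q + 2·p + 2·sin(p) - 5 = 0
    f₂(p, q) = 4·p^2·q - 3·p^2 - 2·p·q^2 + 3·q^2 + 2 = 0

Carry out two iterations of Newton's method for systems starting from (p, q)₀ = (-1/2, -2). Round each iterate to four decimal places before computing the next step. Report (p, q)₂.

(2.0085, -2.2267)

At (-1/2, -2): F = (-8.458851, 15.2500).
Jacobian J = [[6·p·q + 2·cos(p) + 2, 3·p^2], [8·p·q - 6·p - 2·q^2, 4·p^2 - 4·p·q + 6·q]].
At the point, J = [[9.755165, 0.7500], [3.0000, -15.0000]] (det J = -148.577477).
Solving J·Δ = −F gives Δ = (0.7770, 1.1721).
Then the next iterate is (p, q)₁ = (0.2770, -0.8279).
Round to (0.2770, -0.8279) and repeat: F = (-4.089629, 3.192251), J = [[2.547791, 0.230187], [-4.867463, -3.743171]].
Δ = (1.7315, -1.3988), so (p, q)₂ = (2.0085, -2.2267).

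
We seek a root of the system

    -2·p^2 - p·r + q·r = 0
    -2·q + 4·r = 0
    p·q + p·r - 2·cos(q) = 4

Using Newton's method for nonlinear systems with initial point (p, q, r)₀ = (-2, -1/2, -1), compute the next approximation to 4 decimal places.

(-1.1087, -1.9126, -0.9563)

At (-2, -1/2, -1): F = (-9.5000, -3.0000, -2.755165).
Jacobian J = [[-4·p - r, r, -p + q], [0, -2, 4], [q + r, p + 2·sin(q), p]].
At the point, J = [[9.0000, -1.0000, 1.5000], [0.0000, -2.0000, 4.0000], [-1.5000, -2.958851, -2.0000]] (det J = 144.018639).
Solving J·Δ = −F gives Δ = (0.8913, -1.4126, 0.0437).
Then the next iterate is (p, q, r)₁ = (-1.1087, -1.9126, -0.9563).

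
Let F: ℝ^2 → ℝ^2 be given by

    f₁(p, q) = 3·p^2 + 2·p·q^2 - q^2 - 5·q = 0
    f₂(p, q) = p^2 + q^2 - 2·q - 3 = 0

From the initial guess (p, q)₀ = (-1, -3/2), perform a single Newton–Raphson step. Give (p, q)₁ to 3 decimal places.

(1.048, -1.669)

At (-1, -3/2): F = (3.750, 3.250).
Jacobian J = [[6·p + 2·q^2, 4·p·q - 2·q - 5], [2·p, 2·q - 2]].
At the point, J = [[-1.500, 4.000], [-2.000, -5.000]] (det J = 15.500).
Solving J·Δ = −F gives Δ = (2.048, -0.169).
Then the next iterate is (p, q)₁ = (1.048, -1.669).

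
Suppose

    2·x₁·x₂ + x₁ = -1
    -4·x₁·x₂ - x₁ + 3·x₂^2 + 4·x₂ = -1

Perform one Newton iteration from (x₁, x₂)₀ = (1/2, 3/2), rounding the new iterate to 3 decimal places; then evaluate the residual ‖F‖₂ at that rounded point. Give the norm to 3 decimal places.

At (1/2, 3/2): F = (3.000, 10.250).
Jacobian J = [[2·x₂ + 1, 2·x₁], [-4·x₂ - 1, -4·x₁ + 6·x₂ + 4]].
At the point, J = [[4.000, 1.000], [-7.000, 11.000]] (det J = 51.000).
Solving J·Δ = −F gives Δ = (-0.446, -1.216).
Then the next iterate is (x₁, x₂)₁ = (0.054, 0.284).
Re-evaluating at (0.054, 0.284): F = (1.08467, 2.26262), so ‖F‖₂ = 2.509.

2.509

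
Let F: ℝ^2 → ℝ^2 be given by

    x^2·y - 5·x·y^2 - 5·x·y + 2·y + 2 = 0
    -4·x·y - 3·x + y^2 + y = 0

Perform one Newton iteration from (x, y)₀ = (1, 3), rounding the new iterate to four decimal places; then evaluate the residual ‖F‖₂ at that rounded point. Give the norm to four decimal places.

13.3337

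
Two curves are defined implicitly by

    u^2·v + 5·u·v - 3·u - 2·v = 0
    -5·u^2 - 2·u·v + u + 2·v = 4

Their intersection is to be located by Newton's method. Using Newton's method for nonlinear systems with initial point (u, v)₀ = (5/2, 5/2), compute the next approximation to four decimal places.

(1.1395, 2.2347)

At (5/2, 5/2): F = (34.3750, -40.2500).
Jacobian J = [[2·u·v + 5·v - 3, u^2 + 5·u - 2], [-10·u - 2·v + 1, -2·u + 2]].
At the point, J = [[22.0000, 16.7500], [-29.0000, -3.0000]] (det J = 419.7500).
Solving J·Δ = −F gives Δ = (-1.3605, -0.2653).
Then the next iterate is (u, v)₁ = (1.1395, 2.2347).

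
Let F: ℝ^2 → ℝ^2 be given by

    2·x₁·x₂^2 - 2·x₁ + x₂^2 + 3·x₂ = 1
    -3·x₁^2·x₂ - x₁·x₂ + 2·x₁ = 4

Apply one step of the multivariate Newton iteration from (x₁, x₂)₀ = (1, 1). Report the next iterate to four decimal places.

At (1, 1): F = (3.0000, -6.0000).
Jacobian J = [[2·x₂^2 - 2, 4·x₁·x₂ + 2·x₂ + 3], [-6·x₁·x₂ - x₂ + 2, -3·x₁^2 - x₁]].
At the point, J = [[0.0000, 9.0000], [-5.0000, -4.0000]] (det J = 45.0000).
Solving J·Δ = −F gives Δ = (-0.9333, -0.3333).
Then the next iterate is (x₁, x₂)₁ = (0.0667, 0.6667).

(0.0667, 0.6667)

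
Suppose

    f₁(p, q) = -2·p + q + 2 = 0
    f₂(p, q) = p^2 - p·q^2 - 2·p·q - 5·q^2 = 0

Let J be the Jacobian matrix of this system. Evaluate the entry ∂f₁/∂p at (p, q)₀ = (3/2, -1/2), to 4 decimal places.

∂f₁/∂p = -2.
At (3/2, -1/2) this is -2.0000.

-2.0000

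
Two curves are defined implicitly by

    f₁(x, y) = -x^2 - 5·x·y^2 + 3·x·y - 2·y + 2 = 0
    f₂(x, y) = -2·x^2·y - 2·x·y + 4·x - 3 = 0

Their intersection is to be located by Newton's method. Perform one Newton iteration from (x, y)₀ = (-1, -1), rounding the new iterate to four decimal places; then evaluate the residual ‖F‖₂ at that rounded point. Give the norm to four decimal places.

60.2127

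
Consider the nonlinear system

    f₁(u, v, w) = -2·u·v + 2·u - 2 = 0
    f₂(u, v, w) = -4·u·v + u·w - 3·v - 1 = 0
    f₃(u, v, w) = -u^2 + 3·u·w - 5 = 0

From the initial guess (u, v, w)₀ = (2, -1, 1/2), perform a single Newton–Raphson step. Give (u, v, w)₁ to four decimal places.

(1.3824, -0.1176, 1.2426)

At (2, -1, 1/2): F = (6.0000, 11.0000, -6.0000).
Jacobian J = [[-2·v + 2, -2·u, 0], [-4·v + w, -4·u - 3, u], [-2·u + 3·w, 0, 3·u]].
At the point, J = [[4.0000, -4.0000, 0.0000], [4.5000, -11.0000, 2.0000], [-2.5000, 0.0000, 6.0000]] (det J = -136.0000).
Solving J·Δ = −F gives Δ = (-0.6176, 0.8824, 0.7426).
Then the next iterate is (u, v, w)₁ = (1.3824, -0.1176, 1.2426).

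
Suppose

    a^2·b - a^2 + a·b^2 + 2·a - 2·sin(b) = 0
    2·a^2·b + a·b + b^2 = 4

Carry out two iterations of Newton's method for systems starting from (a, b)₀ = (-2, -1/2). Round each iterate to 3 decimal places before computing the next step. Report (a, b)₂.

(0.539, 2.500)

At (-2, -1/2): F = (-9.54115, -6.750).
Jacobian J = [[2·a·b - 2·a + b^2 + 2, a^2 + 2·a·b - 2·cos(b)], [4·a·b + b, 2·a^2 + a + 2·b]].
At the point, J = [[8.250, 4.24483], [3.500, 5.000]] (det J = 26.39308).
Solving J·Δ = −F gives Δ = (0.722, 0.845).
Then the next iterate is (a, b)₁ = (-1.278, 0.345).
Round to (-1.278, 0.345) and repeat: F = (-4.45431, -3.19492), J = [[3.79320, -1.13069], [-1.41864, 2.67857]].
Δ = (1.817, 2.155), so (a, b)₂ = (0.539, 2.500).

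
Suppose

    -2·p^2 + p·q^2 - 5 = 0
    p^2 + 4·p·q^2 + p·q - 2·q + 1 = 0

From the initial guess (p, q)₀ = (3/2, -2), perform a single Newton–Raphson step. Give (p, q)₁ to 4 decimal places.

(-0.1904, -2.0199)

At (3/2, -2): F = (-3.5000, 28.2500).
Jacobian J = [[-4·p + q^2, 2·p·q], [2·p + 4·q^2 + q, 8·p·q + p - 2]].
At the point, J = [[-2.0000, -6.0000], [17.0000, -24.5000]] (det J = 151.0000).
Solving J·Δ = −F gives Δ = (-1.6904, -0.0199).
Then the next iterate is (p, q)₁ = (-0.1904, -2.0199).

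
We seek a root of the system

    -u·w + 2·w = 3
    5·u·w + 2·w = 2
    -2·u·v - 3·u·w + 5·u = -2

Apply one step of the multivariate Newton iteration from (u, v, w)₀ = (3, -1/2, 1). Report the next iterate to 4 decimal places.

At (3, -1/2, 1): F = (-4.0000, 15.0000, 11.0000).
Jacobian J = [[-w, 0, -u + 2], [5·w, 0, 5·u + 2], [-2·v - 3·w + 5, -2·u, -3·u]].
At the point, J = [[-1.0000, 0.0000, -1.0000], [5.0000, 0.0000, 17.0000], [3.0000, -6.0000, -9.0000]] (det J = -72.0000).
Solving J·Δ = −F gives Δ = (-4.4167, -1.0000, 0.4167).
Then the next iterate is (u, v, w)₁ = (-1.4167, -1.5000, 1.4167).

(-1.4167, -1.5000, 1.4167)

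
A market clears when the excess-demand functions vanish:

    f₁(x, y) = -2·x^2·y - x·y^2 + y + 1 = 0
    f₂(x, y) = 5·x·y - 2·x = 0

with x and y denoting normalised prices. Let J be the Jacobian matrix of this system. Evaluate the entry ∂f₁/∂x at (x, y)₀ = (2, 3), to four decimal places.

-33.0000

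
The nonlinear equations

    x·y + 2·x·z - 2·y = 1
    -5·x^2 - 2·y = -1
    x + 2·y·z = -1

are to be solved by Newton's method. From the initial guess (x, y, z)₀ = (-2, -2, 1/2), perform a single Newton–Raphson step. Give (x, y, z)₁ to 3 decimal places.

(-1.125, -0.750, 0.281)

At (-2, -2, 1/2): F = (5.000, -15.000, -3.000).
Jacobian J = [[y + 2·z, x - 2, 2·x], [-10·x, -2, 0], [1, 2·z, 2·y]].
At the point, J = [[-1.000, -4.000, -4.000], [20.000, -2.000, 0.000], [1.000, 1.000, -4.000]] (det J = -416.000).
Solving J·Δ = −F gives Δ = (0.875, 1.250, -0.219).
Then the next iterate is (x, y, z)₁ = (-1.125, -0.750, 0.281).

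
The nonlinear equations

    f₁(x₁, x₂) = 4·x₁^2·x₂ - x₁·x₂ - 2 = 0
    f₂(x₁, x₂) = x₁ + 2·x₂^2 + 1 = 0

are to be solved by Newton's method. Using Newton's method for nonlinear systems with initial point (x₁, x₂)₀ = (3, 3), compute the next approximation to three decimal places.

At (3, 3): F = (97.000, 22.000).
Jacobian J = [[8·x₁·x₂ - x₂, 4·x₁^2 - x₁], [1, 4·x₂]].
At the point, J = [[69.000, 33.000], [1.000, 12.000]] (det J = 795.000).
Solving J·Δ = −F gives Δ = (-0.551, -1.787).
Then the next iterate is (x₁, x₂)₁ = (2.449, 1.213).

(2.449, 1.213)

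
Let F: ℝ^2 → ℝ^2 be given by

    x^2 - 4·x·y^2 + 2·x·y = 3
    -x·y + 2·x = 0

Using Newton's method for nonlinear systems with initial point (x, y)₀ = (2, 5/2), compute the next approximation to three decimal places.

At (2, 5/2): F = (-39.000, -1.000).
Jacobian J = [[2·x - 4·y^2 + 2·y, -8·x·y + 2·x], [-y + 2, -x]].
At the point, J = [[-16.000, -36.000], [-0.500, -2.000]] (det J = 14.000).
Solving J·Δ = −F gives Δ = (-3.000, 0.250).
Then the next iterate is (x, y)₁ = (-1.000, 2.750).

(-1.000, 2.750)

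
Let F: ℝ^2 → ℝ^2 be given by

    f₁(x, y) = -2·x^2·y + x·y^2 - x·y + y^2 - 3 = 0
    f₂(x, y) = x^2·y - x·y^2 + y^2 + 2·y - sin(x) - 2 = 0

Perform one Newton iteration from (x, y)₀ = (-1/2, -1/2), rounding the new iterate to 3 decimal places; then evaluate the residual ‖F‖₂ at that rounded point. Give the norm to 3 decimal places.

234.603

At (-1/2, -1/2): F = (-2.875, -2.27057).
Jacobian J = [[-4·x·y + y^2 - y, -2·x^2 + 2·x·y - x + 2·y], [2·x·y - y^2 - cos(x), x^2 - 2·x·y + 2·y + 2]].
At the point, J = [[-0.250, -0.500], [-0.62758, 0.750]] (det J = -0.50129).
Solving J·Δ = −F gives Δ = (-6.566, -2.467).
Then the next iterate is (x, y)₁ = (-7.066, -2.967).
Re-evaluating at (-7.066, -2.967): F = (218.91050, -84.36044), so ‖F‖₂ = 234.603.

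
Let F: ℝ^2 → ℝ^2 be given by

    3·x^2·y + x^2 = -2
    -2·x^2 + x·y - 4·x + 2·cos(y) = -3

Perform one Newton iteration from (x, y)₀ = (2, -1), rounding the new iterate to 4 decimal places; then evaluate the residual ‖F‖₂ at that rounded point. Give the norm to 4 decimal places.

At (2, -1): F = (-6.0000, -13.919395).
Jacobian J = [[6·x·y + 2·x, 3·x^2], [-4·x + y - 4, x - 2·sin(y)]].
At the point, J = [[-8.0000, 12.0000], [-13.0000, 3.682942]] (det J = 126.536464).
Solving J·Δ = −F gives Δ = (-1.1454, -0.2636).
Then the next iterate is (x, y)₁ = (0.8546, -1.2636).
Re-evaluating at (0.8546, -1.2636): F = (-0.038236, -2.354180), so ‖F‖₂ = 2.3545.

2.3545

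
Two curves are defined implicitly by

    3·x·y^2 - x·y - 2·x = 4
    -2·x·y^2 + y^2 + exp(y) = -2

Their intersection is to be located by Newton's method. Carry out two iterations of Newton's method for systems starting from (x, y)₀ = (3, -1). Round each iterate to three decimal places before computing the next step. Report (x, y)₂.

(1.467, -1.103)

At (3, -1): F = (2.000, -2.63212).
Jacobian J = [[3·y^2 - y - 2, 6·x·y - x], [-2·y^2, -4·x·y + 2·y + exp(y)]].
At the point, J = [[2.000, -21.000], [-2.000, 10.36788]] (det J = -21.26424).
Solving J·Δ = −F gives Δ = (-1.624, -0.059).
Then the next iterate is (x, y)₁ = (1.376, -1.059).
Round to (1.376, -1.059) and repeat: F = (-0.66534, 0.38197), J = [[2.42344, -10.11910], [-2.24296, 4.05754]].
Δ = (0.091, -0.044), so (x, y)₂ = (1.467, -1.103).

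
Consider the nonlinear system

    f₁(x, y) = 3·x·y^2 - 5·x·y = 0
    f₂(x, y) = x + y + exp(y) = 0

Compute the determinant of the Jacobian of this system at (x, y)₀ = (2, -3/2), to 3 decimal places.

J = [[3·y^2 - 5·y, 6·x·y - 5·x], [1, exp(y) + 1]].
At the point, J = [[14.250, -28.000], [1.000, 1.22313]].
det J = 45.430.

45.430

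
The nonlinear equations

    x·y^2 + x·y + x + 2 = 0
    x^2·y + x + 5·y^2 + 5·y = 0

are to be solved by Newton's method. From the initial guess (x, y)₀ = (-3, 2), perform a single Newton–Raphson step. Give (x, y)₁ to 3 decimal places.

(-3.397, 0.548)

At (-3, 2): F = (-19.000, 45.000).
Jacobian J = [[y^2 + y + 1, 2·x·y + x], [2·x·y + 1, x^2 + 10·y + 5]].
At the point, J = [[7.000, -15.000], [-11.000, 34.000]] (det J = 73.000).
Solving J·Δ = −F gives Δ = (-0.397, -1.452).
Then the next iterate is (x, y)₁ = (-3.397, 0.548).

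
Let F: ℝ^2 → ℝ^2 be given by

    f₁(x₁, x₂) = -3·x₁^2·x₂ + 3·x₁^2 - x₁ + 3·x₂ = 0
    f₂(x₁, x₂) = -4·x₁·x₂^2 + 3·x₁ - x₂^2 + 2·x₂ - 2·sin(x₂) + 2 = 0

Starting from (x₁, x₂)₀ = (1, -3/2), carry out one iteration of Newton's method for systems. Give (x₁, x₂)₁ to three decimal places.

(0.857, -1.120)

At (1, -3/2): F = (2.000, -7.25501).
Jacobian J = [[-6·x₁·x₂ + 6·x₁ - 1, -3·x₁^2 + 3], [-4·x₂^2 + 3, -8·x₁·x₂ - 2·x₂ - 2·cos(x₂) + 2]].
At the point, J = [[14.000, 0.000], [-6.000, 16.85853]] (det J = 236.01936).
Solving J·Δ = −F gives Δ = (-0.143, 0.380).
Then the next iterate is (x₁, x₂)₁ = (0.857, -1.120).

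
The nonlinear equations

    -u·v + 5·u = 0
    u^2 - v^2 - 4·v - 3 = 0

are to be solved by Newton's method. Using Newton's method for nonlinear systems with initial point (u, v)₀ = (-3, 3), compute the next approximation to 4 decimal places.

(49.5000, -30.0000)

At (-3, 3): F = (-6.0000, -15.0000).
Jacobian J = [[-v + 5, -u], [2·u, -2·v - 4]].
At the point, J = [[2.0000, 3.0000], [-6.0000, -10.0000]] (det J = -2.0000).
Solving J·Δ = −F gives Δ = (52.5000, -33.0000).
Then the next iterate is (u, v)₁ = (49.5000, -30.0000).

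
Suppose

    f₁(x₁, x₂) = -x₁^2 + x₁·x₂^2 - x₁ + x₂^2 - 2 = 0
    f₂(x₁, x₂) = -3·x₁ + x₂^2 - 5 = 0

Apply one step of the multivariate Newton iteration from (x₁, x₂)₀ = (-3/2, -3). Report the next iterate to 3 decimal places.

(-1.184, -1.741)

At (-3/2, -3): F = (-7.250, 8.500).
Jacobian J = [[-2·x₁ + x₂^2 - 1, 2·x₁·x₂ + 2·x₂], [-3, 2·x₂]].
At the point, J = [[11.000, 3.000], [-3.000, -6.000]] (det J = -57.000).
Solving J·Δ = −F gives Δ = (0.316, 1.259).
Then the next iterate is (x₁, x₂)₁ = (-1.184, -1.741).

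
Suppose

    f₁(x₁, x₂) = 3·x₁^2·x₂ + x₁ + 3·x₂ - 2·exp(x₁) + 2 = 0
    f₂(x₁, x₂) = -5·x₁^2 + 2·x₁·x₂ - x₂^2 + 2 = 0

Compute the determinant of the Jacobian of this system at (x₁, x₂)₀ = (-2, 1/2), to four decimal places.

-288.6466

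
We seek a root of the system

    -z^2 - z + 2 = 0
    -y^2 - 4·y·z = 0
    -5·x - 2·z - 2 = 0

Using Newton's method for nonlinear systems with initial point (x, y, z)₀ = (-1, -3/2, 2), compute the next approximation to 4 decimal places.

(-0.8800, -0.5100, 1.2000)

At (-1, -3/2, 2): F = (-4.0000, 9.7500, -1.0000).
Jacobian J = [[0, 0, -2·z - 1], [0, -2·y - 4·z, -4·y], [-5, 0, -2]].
At the point, J = [[0.0000, 0.0000, -5.0000], [0.0000, -5.0000, 6.0000], [-5.0000, 0.0000, -2.0000]] (det J = 125.0000).
Solving J·Δ = −F gives Δ = (0.1200, 0.9900, -0.8000).
Then the next iterate is (x, y, z)₁ = (-0.8800, -0.5100, 1.2000).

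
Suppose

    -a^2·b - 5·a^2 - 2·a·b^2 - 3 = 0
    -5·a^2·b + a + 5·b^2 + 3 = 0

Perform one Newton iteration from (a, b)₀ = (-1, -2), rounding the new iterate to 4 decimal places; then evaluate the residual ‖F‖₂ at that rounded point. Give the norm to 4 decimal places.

At (-1, -2): F = (2.0000, 32.0000).
Jacobian J = [[-2·a·b - 10·a - 2·b^2, -a^2 - 4·a·b], [-10·a·b + 1, -5·a^2 + 10·b]].
At the point, J = [[-2.0000, -9.0000], [-19.0000, -25.0000]] (det J = -121.0000).
Solving J·Δ = −F gives Δ = (1.9669, -0.2149).
Then the next iterate is (a, b)₁ = (0.9669, -2.2149).
Re-evaluating at (0.9669, -2.2149): F = (-15.090579, 38.849311), so ‖F‖₂ = 41.6773.

41.6773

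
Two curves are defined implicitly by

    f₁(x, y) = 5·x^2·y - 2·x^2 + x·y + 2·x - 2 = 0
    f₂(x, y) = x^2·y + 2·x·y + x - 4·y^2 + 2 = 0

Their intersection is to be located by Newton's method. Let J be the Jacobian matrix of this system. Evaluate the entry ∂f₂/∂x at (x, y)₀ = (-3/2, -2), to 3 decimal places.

3.000

∂f₂/∂x = 2·x·y + 2·y + 1.
At (-3/2, -2) this is 3.000.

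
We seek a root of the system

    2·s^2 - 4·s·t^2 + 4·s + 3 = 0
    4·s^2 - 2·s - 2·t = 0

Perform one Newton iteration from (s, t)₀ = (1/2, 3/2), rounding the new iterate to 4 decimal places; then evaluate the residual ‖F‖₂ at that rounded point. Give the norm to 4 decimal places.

8.3069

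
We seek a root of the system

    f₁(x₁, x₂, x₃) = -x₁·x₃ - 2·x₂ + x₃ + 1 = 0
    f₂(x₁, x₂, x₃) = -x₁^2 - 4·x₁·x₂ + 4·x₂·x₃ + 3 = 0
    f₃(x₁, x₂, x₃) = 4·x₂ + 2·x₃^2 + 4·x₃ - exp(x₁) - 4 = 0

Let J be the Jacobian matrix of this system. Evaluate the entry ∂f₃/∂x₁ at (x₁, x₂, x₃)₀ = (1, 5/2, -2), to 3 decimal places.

∂f₃/∂x₁ = -exp(x₁).
At (1, 5/2, -2) this is -2.718.

-2.718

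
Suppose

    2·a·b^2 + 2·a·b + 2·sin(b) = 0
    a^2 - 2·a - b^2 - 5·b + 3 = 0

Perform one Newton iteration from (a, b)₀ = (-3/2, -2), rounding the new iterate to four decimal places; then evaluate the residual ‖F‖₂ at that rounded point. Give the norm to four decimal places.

12.6951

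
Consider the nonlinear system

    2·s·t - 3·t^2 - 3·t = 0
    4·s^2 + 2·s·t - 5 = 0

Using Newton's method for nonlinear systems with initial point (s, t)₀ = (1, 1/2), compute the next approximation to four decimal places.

(1.0658, 0.2039)

At (1, 1/2): F = (-1.2500, 0.0000).
Jacobian J = [[2·t, 2·s - 6·t - 3], [8·s + 2·t, 2·s]].
At the point, J = [[1.0000, -4.0000], [9.0000, 2.0000]] (det J = 38.0000).
Solving J·Δ = −F gives Δ = (0.0658, -0.2961).
Then the next iterate is (s, t)₁ = (1.0658, 0.2039).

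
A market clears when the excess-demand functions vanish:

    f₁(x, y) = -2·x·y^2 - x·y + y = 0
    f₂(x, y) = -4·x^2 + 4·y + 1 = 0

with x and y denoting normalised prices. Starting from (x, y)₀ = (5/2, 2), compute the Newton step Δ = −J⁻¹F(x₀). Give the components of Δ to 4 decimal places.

(-0.9277, -0.6383)

At (5/2, 2): F = (-23.0000, -16.0000).
Jacobian J = [[-2·y^2 - y, -4·x·y - x + 1], [-8·x, 4]].
At the point, J = [[-10.0000, -21.5000], [-20.0000, 4.0000]] (det J = -470.0000).
Solving J·Δ = −F gives Δ = (-0.9277, -0.6383).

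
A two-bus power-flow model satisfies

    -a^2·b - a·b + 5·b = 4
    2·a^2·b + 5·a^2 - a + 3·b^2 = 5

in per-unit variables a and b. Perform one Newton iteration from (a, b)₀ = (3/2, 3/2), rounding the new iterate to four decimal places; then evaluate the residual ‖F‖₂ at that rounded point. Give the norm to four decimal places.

4.1795

At (3/2, 3/2): F = (-2.1250, 18.2500).
Jacobian J = [[-2·a·b - b, -a^2 - a + 5], [4·a·b + 10·a - 1, 2·a^2 + 6·b]].
At the point, J = [[-6.0000, 1.2500], [23.0000, 13.5000]] (det J = -109.7500).
Solving J·Δ = −F gives Δ = (-0.4692, -0.5524).
Then the next iterate is (a, b)₁ = (1.0308, 0.9476).
Re-evaluating at (1.0308, 0.9476): F = (-1.245657, 3.989523), so ‖F‖₂ = 4.1795.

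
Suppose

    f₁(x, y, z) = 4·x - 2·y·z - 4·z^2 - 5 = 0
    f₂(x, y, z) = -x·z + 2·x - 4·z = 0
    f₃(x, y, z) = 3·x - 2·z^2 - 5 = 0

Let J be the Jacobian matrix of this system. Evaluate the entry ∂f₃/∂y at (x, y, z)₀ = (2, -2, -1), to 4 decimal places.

0.0000

∂f₃/∂y = 0.
At (2, -2, -1) this is 0.0000.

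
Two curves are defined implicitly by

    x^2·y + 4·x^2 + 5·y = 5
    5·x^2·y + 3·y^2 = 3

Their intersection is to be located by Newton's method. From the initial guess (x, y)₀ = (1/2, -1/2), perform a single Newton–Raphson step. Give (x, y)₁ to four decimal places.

At (1/2, -1/2): F = (-6.6250, -2.8750).
Jacobian J = [[2·x·y + 8·x, x^2 + 5], [10·x·y, 5·x^2 + 6·y]].
At the point, J = [[3.5000, 5.2500], [-2.5000, -1.7500]] (det J = 7.0000).
Solving J·Δ = −F gives Δ = (-3.8125, 3.8036).
Then the next iterate is (x, y)₁ = (-3.3125, 3.3036).

(-3.3125, 3.3036)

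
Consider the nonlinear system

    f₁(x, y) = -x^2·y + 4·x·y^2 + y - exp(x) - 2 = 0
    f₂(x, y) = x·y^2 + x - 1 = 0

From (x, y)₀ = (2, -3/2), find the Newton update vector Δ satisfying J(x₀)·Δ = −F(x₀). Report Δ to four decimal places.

At (2, -3/2): F = (13.110944, 5.5000).
Jacobian J = [[-2·x·y + 4·y^2 - exp(x), -x^2 + 8·x·y + 1], [y^2 + 1, 2·x·y]].
At the point, J = [[7.610944, -27.0000], [3.2500, -6.0000]] (det J = 42.084337).
Solving J·Δ = −F gives Δ = (-1.6594, 0.0178).

(-1.6594, 0.0178)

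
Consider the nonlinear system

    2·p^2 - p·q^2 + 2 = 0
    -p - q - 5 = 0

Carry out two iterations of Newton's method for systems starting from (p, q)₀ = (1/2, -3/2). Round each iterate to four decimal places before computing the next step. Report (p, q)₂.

(4.2443, -9.2443)

At (1/2, -3/2): F = (1.3750, -4.0000).
Jacobian J = [[4·p - q^2, -2·p·q], [-1, -1]].
At the point, J = [[-0.2500, 1.5000], [-1.0000, -1.0000]] (det J = 1.7500).
Solving J·Δ = −F gives Δ = (-2.6429, -1.3571).
Then the next iterate is (p, q)₁ = (-2.1429, -2.8571).
Round to (-2.1429, -2.8571) and repeat: F = (28.676577, 0.0000), J = [[-16.734620, -12.244959], [-1.0000, -1.0000]].
Δ = (6.3872, -6.3872), so (p, q)₂ = (4.2443, -9.2443).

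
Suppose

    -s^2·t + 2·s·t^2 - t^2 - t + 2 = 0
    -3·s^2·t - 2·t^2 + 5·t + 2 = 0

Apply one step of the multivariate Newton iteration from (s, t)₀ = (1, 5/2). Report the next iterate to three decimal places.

(0.367, 3.000)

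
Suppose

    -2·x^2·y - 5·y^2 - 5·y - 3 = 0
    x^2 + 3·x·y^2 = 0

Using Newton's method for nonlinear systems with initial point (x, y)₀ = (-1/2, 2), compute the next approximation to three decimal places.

(-0.724, 0.632)

At (-1/2, 2): F = (-34.000, -5.750).
Jacobian J = [[-4·x·y, -2·x^2 - 10·y - 5], [2·x + 3·y^2, 6·x·y]].
At the point, J = [[4.000, -25.500], [11.000, -6.000]] (det J = 256.500).
Solving J·Δ = −F gives Δ = (-0.224, -1.368).
Then the next iterate is (x, y)₁ = (-0.724, 0.632).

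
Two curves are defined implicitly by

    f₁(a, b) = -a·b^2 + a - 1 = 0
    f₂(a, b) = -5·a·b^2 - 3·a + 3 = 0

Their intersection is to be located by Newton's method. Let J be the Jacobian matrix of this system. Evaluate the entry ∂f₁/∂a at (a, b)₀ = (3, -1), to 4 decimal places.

∂f₁/∂a = -b^2 + 1.
At (3, -1) this is 0.0000.

0.0000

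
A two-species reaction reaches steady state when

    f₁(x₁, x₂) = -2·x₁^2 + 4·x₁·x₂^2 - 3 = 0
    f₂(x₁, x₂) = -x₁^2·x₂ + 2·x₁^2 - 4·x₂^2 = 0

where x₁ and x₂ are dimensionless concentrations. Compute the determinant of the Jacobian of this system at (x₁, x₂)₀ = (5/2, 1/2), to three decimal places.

17.250

J = [[-4·x₁ + 4·x₂^2, 8·x₁·x₂], [-2·x₁·x₂ + 4·x₁, -x₁^2 - 8·x₂]].
At the point, J = [[-9.000, 10.000], [7.500, -10.250]].
det J = 17.250.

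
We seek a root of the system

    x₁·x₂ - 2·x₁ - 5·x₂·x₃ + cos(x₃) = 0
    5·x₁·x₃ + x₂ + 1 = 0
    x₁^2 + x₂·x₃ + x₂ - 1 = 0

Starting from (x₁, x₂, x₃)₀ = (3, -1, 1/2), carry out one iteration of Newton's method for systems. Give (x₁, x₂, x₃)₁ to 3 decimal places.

(1.066, 2.144, 0.113)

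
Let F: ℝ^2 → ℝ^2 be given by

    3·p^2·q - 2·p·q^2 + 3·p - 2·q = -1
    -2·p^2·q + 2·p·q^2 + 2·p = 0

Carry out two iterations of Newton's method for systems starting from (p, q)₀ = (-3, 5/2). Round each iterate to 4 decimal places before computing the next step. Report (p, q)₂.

At (-3, 5/2): F = (92.0000, -88.5000).
Jacobian J = [[6·p·q - 2·q^2 + 3, 3·p^2 - 4·p·q - 2], [-4·p·q + 2·q^2 + 2, -2·p^2 + 4·p·q]].
At the point, J = [[-54.5000, 55.0000], [44.5000, -48.0000]] (det J = 168.5000).
Solving J·Δ = −F gives Δ = (-2.6795, -4.3279).
Then the next iterate is (p, q)₁ = (-5.6795, -1.8279).
Round to (-5.6795, -1.8279) and repeat: F = (-151.315977, 68.612218), J = [[58.606911, 53.243929], [-32.843795, -22.987208]].
Δ = (0.4355, 2.3626), so (p, q)₂ = (-5.2440, 0.5347).

(-5.2440, 0.5347)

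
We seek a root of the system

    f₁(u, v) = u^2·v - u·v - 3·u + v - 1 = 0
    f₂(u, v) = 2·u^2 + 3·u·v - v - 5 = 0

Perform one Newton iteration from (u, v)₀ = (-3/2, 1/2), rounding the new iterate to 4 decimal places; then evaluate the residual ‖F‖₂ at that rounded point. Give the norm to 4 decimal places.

At (-3/2, 1/2): F = (5.8750, -3.2500).
Jacobian J = [[2·u·v - v - 3, u^2 - u + 1], [4·u + 3·v, 3·u - 1]].
At the point, J = [[-5.0000, 4.7500], [-4.5000, -5.5000]] (det J = 48.8750).
Solving J·Δ = −F gives Δ = (0.3453, -0.8734).
Then the next iterate is (u, v)₁ = (-1.1547, -0.3734).
Re-evaluating at (-1.1547, -0.3734): F = (1.161669, -0.666441), so ‖F‖₂ = 1.3393.

1.3393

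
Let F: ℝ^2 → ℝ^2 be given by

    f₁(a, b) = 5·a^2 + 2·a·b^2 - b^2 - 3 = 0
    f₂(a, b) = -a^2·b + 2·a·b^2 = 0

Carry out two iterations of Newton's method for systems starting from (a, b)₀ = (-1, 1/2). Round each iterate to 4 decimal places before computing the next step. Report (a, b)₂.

(-0.7663, 0.0885)

At (-1, 1/2): F = (1.2500, -1.0000).
Jacobian J = [[10·a + 2·b^2, 4·a·b - 2·b], [-2·a·b + 2·b^2, -a^2 + 4·a·b]].
At the point, J = [[-9.5000, -3.0000], [1.5000, -3.0000]] (det J = 33.0000).
Solving J·Δ = −F gives Δ = (0.2045, -0.2311).
Then the next iterate is (a, b)₁ = (-0.7955, 0.2689).
Round to (-0.7955, 0.2689) and repeat: F = (-0.023247, -0.285206), J = [[-7.810386, -1.393440], [0.572434, -1.488460]].
Δ = (0.0292, -0.1804), so (a, b)₂ = (-0.7663, 0.0885).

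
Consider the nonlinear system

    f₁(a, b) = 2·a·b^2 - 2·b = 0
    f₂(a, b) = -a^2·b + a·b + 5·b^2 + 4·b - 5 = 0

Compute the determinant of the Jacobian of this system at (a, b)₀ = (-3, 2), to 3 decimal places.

J = [[2·b^2, 4·a·b - 2], [-2·a·b + b, -a^2 + a + 10·b + 4]].
At the point, J = [[8.000, -26.000], [14.000, 12.000]].
det J = 460.000.

460.000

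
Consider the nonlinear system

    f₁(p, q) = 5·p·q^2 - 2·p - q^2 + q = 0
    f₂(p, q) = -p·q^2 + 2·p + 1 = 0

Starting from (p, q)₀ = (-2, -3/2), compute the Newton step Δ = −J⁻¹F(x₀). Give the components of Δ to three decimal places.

(1.755, 0.177)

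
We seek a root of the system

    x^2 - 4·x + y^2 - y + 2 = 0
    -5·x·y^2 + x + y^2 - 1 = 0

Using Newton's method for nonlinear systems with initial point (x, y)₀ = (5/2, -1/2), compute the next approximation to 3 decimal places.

(3.795, -0.352)

At (5/2, -1/2): F = (-1.000, -1.375).
Jacobian J = [[2·x - 4, 2·y - 1], [-5·y^2 + 1, -10·x·y + 2·y]].
At the point, J = [[1.000, -2.000], [-0.250, 11.500]] (det J = 11.000).
Solving J·Δ = −F gives Δ = (1.295, 0.148).
Then the next iterate is (x, y)₁ = (3.795, -0.352).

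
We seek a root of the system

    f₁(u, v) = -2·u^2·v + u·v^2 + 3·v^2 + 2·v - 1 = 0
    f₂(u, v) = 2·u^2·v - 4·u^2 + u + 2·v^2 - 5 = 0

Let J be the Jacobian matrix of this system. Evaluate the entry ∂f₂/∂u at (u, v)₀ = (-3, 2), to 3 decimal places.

∂f₂/∂u = 4·u·v - 8·u + 1.
At (-3, 2) this is 1.000.

1.000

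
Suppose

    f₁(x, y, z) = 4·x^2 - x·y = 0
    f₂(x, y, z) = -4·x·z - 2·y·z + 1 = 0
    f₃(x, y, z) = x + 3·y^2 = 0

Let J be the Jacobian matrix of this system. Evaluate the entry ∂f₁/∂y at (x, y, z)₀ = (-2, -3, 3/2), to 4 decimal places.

∂f₁/∂y = -x.
At (-2, -3, 3/2) this is 2.0000.

2.0000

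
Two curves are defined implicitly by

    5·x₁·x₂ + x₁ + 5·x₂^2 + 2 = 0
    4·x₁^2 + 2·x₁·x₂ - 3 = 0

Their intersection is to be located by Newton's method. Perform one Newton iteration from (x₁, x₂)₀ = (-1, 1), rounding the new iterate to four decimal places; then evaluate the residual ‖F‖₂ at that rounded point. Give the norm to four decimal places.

At (-1, 1): F = (1.0000, -1.0000).
Jacobian J = [[5·x₂ + 1, 5·x₁ + 10·x₂], [8·x₁ + 2·x₂, 2·x₁]].
At the point, J = [[6.0000, 5.0000], [-6.0000, -2.0000]] (det J = 18.0000).
Solving J·Δ = −F gives Δ = (-0.1667, 0.0000).
Then the next iterate is (x₁, x₂)₁ = (-1.1667, 1.0000).
Re-evaluating at (-1.1667, 1.0000): F = (-0.0002, 0.111356), so ‖F‖₂ = 0.1114.

0.1114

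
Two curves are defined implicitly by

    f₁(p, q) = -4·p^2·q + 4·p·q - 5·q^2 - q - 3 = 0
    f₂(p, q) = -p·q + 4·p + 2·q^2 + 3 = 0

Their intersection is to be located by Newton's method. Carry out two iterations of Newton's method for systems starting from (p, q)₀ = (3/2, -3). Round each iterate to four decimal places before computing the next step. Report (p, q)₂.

(0.0004, 0.0250)

At (3/2, -3): F = (-36.0000, 31.5000).
Jacobian J = [[-8·p·q + 4·q, -4·p^2 + 4·p - 10·q - 1], [-q + 4, -p + 4·q]].
At the point, J = [[24.0000, 26.0000], [7.0000, -13.5000]] (det J = -506.0000).
Solving J·Δ = −F gives Δ = (-0.6581, 1.9921).
Then the next iterate is (p, q)₁ = (0.8419, -1.0079).
Round to (0.8419, -1.0079) and repeat: F = (-7.608036, 9.247876), J = [[2.756808, 9.611418], [5.0079, -4.8735]].
Δ = (-0.8415, 1.0329), so (p, q)₂ = (0.0004, 0.0250).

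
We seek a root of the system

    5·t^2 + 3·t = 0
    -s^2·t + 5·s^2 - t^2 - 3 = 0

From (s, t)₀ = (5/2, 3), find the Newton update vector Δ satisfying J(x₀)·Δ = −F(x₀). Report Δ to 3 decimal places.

(-2.055, -1.636)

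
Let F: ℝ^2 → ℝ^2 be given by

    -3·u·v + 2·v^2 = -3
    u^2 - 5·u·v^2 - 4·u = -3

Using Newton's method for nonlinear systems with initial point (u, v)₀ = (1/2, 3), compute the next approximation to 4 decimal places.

(0.5381, 1.4613)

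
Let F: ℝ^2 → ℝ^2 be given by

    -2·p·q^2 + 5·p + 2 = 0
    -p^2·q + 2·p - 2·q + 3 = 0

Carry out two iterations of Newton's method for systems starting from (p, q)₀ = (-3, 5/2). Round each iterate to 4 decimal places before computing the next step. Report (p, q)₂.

(-0.5966, 1.7283)

At (-3, 5/2): F = (24.5000, -30.5000).
Jacobian J = [[-2·q^2 + 5, -4·p·q], [-2·p·q + 2, -p^2 - 2]].
At the point, J = [[-7.5000, 30.0000], [17.0000, -11.0000]] (det J = -427.5000).
Solving J·Δ = −F gives Δ = (1.5099, -0.4392).
Then the next iterate is (p, q)₁ = (-1.4901, 2.0608).
Round to (-1.4901, 2.0608) and repeat: F = (7.206101, -8.677596), J = [[-3.493793, 12.283192], [8.141596, -4.220398]].
Δ = (0.8935, -0.3325), so (p, q)₂ = (-0.5966, 1.7283).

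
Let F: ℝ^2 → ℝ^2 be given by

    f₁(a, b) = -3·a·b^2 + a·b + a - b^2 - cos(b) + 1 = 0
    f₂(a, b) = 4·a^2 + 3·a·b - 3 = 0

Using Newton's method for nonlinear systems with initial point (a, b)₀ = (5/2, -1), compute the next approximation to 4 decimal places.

At (5/2, -1): F = (-8.040302, 14.5000).
Jacobian J = [[-3·b^2 + b + 1, -6·a·b + a - 2·b + sin(b)], [8·a + 3·b, 3·a]].
At the point, J = [[-3.0000, 18.658529], [17.0000, 7.5000]] (det J = -339.694993).
Solving J·Δ = −F gives Δ = (-0.9740, 0.2743).
Then the next iterate is (a, b)₁ = (1.5260, -0.7257).

(1.5260, -0.7257)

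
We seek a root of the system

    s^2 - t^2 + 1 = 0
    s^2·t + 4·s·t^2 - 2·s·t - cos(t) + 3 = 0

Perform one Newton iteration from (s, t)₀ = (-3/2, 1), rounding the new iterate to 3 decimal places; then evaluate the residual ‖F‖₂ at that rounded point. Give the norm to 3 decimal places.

At (-3/2, 1): F = (2.250, 1.70970).
Jacobian J = [[2·s, -2·t], [2·s·t + 4·t^2 - 2·t, s^2 + 8·s·t - 2·s + sin(t)]].
At the point, J = [[-3.000, -2.000], [-1.000, -5.90853]] (det J = 15.72559).
Solving J·Δ = −F gives Δ = (0.628, 0.183).
Then the next iterate is (s, t)₁ = (-0.872, 1.183).
Re-evaluating at (-0.872, 1.183): F = (0.36089, 0.70312), so ‖F‖₂ = 0.790.

0.790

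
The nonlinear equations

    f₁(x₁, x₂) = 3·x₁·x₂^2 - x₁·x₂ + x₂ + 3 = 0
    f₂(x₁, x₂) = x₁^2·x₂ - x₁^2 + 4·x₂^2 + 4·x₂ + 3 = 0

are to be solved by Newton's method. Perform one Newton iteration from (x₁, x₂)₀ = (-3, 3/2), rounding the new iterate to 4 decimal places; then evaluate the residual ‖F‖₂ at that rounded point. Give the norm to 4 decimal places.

At (-3, 3/2): F = (-11.2500, 22.5000).
Jacobian J = [[3·x₂^2 - x₂, 6·x₁·x₂ - x₁ + 1], [2·x₁·x₂ - 2·x₁, x₁^2 + 8·x₂ + 4]].
At the point, J = [[5.2500, -23.0000], [-3.0000, 25.0000]] (det J = 62.2500).
Solving J·Δ = −F gives Δ = (-3.7952, -1.3554).
Then the next iterate is (x₁, x₂)₁ = (-6.7952, 0.1446).
Re-evaluating at (-6.7952, 0.1446): F = (3.700940, -35.835839), so ‖F‖₂ = 36.0264.

36.0264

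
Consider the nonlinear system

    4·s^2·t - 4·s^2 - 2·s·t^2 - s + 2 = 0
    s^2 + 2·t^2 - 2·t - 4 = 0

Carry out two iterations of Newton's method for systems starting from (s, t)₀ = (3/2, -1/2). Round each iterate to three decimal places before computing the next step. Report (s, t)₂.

(0.300, -1.078)

At (3/2, -1/2): F = (-13.750, -0.250).
Jacobian J = [[8·s·t - 8·s - 2·t^2 - 1, 4·s^2 - 4·s·t], [2·s, 4·t - 2]].
At the point, J = [[-19.500, 12.000], [3.000, -4.000]] (det J = 42.000).
Solving J·Δ = −F gives Δ = (-1.381, -1.098).
Then the next iterate is (s, t)₁ = (0.119, -1.598).
Round to (0.119, -1.598) and repeat: F = (1.12608, 4.31737), J = [[-8.58050, 0.81729], [0.238, -8.392]].
Δ = (0.181, 0.520), so (s, t)₂ = (0.300, -1.078).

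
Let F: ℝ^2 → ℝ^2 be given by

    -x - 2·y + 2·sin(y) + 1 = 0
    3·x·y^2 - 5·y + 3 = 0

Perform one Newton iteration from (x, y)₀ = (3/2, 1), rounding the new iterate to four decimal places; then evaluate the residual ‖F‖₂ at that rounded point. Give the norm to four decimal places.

At (3/2, 1): F = (-0.817058, 2.5000).
Jacobian J = [[-1, 2·cos(y) - 2], [3·y^2, 6·x·y - 5]].
At the point, J = [[-1.0000, -0.919395], [3.0000, 4.0000]] (det J = -1.241814).
Solving J·Δ = −F gives Δ = (-0.7809, -0.0393).
Then the next iterate is (x, y)₁ = (0.7191, 0.9607).
Re-evaluating at (0.7191, 0.9607): F = (-0.001314, 0.187568), so ‖F‖₂ = 0.1876.

0.1876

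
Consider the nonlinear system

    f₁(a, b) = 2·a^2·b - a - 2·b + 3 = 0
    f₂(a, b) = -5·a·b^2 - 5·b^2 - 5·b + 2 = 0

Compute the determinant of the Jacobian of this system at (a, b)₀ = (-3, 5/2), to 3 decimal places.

J = [[4·a·b - 1, 2·a^2 - 2], [-5·b^2, -10·a·b - 10·b - 5]].
At the point, J = [[-31.000, 16.000], [-31.250, 45.000]].
det J = -895.000.

-895.000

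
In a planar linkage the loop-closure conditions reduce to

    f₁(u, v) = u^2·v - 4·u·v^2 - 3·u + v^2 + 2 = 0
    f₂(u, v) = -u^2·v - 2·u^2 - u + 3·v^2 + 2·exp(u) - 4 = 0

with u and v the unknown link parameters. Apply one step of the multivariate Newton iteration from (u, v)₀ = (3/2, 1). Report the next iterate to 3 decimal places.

At (3/2, 1): F = (-5.250, -0.28662).
Jacobian J = [[2·u·v - 4·v^2 - 3, u^2 - 8·u·v + 2·v], [-2·u·v - 4·u + 2·exp(u) - 1, -u^2 + 6·v]].
At the point, J = [[-4.000, -7.750], [-1.03662, 3.750]] (det J = -23.03382).
Solving J·Δ = −F gives Δ = (-0.951, -0.186).
Then the next iterate is (u, v)₁ = (0.549, 0.814).

(0.549, 0.814)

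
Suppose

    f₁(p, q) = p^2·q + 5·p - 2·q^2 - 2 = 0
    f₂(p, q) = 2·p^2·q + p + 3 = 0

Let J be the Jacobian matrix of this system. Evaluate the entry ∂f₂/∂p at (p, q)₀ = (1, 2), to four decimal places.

∂f₂/∂p = 4·p·q + 1.
At (1, 2) this is 9.0000.

9.0000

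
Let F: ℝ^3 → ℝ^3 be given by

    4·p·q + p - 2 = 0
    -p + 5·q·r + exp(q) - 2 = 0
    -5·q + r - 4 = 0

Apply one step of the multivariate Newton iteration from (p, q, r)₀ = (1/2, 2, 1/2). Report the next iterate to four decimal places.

At (1/2, 2, 1/2): F = (2.5000, 9.889056, -13.5000).
Jacobian J = [[4·q + 1, 4·p, 0], [-1, 5·r + exp(q), 5·q], [0, -5, 1]].
At the point, J = [[9.0000, 2.0000, 0.0000], [-1.0000, 9.889056, 10.0000], [0.0000, -5.0000, 1.0000]] (det J = 541.001505).
Solving J·Δ = −F gives Δ = (0.2589, -2.4150, 1.4252).
Then the next iterate is (p, q, r)₁ = (0.7589, -0.4150, 1.9252).

(0.7589, -0.4150, 1.9252)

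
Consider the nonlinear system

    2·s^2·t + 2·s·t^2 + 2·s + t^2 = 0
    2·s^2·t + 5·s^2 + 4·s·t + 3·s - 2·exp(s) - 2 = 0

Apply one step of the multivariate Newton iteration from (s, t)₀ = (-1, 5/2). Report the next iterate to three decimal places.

(-1.332, 0.918)

At (-1, 5/2): F = (-3.250, -5.73576).
Jacobian J = [[4·s·t + 2·t^2 + 2, 2·s^2 + 4·s·t + 2·t], [4·s·t + 10·s + 4·t - 2·exp(s) + 3, 2·s^2 + 4·s]].
At the point, J = [[4.500, -3.000], [-7.73576, -2.000]] (det J = -32.20728).
Solving J·Δ = −F gives Δ = (-0.332, -1.582).
Then the next iterate is (s, t)₁ = (-1.332, 0.918).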